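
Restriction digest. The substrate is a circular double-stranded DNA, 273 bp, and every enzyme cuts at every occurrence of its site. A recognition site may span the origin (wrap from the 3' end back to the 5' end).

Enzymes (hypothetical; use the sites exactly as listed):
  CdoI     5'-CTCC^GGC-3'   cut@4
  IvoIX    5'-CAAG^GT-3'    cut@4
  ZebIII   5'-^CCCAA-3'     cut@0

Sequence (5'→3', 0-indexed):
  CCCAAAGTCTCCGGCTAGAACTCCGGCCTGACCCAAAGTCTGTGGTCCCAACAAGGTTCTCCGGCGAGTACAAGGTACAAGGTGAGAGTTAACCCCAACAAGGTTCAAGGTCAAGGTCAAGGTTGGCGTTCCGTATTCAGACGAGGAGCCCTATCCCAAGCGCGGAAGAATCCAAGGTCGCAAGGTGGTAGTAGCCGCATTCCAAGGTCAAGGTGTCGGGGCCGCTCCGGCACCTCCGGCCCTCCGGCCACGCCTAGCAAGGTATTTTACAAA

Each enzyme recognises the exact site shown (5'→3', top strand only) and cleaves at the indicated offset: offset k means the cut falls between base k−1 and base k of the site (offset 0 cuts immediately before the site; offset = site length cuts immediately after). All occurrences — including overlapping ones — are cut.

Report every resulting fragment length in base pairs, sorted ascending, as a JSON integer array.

[6,6,6,7,7,7,7,8,8,9,9,9,12,12,12,12,12,15,16,16,22,22,33]

Per-enzyme occurrences:
  CdoI (CTCCGGC, off=4): starts [8, 20, 58, 224, 233, 241] → cuts [12, 24, 62, 228, 237, 245]
  IvoIX (CAAGGT, off=4): starts [51, 70, 77, 98, 105, 111, 117, 172, 180, 202, 208, 257] → cuts [55, 74, 81, 102, 109, 115, 121, 176, 184, 206, 212, 261]
  ZebIII (CCCAA, off=0): starts [0, 31, 46, 93, 154] → cuts [0, 31, 46, 93, 154]

All cut coordinates (distinct, sorted): [0, 12, 24, 31, 46, 55, 62, 74, 81, 93, 102, 109, 115, 121, 154, 176, 184, 206, 212, 228, 237, 245, 261]

Fragment lengths:
  0→12: 12 bp
  12→24: 12 bp
  24→31: 7 bp
  31→46: 15 bp
  46→55: 9 bp
  55→62: 7 bp
  62→74: 12 bp
  74→81: 7 bp
  81→93: 12 bp
  93→102: 9 bp
  102→109: 7 bp
  109→115: 6 bp
  115→121: 6 bp
  121→154: 33 bp
  154→176: 22 bp
  176→184: 8 bp
  184→206: 22 bp
  206→212: 6 bp
  212→228: 16 bp
  228→237: 9 bp
  237→245: 8 bp
  245→261: 16 bp
  261→0 (wrap): 273-261+0 = 12 bp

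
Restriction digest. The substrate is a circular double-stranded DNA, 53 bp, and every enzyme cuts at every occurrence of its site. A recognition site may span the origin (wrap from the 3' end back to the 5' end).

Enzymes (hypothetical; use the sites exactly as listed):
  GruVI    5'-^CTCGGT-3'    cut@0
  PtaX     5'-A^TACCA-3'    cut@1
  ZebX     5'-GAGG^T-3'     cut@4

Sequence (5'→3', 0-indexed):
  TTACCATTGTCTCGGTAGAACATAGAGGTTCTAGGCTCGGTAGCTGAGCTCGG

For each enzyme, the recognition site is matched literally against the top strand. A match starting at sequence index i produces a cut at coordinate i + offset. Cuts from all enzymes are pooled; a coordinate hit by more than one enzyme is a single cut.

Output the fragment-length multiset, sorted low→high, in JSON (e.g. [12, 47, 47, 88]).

[7,13,15,18]

Per-enzyme occurrences:
  GruVI (CTCGGT, off=0): starts [10, 35, 48] → cuts [10, 35, 48]
  PtaX (ATACCA, off=1): no sites
  ZebX (GAGGT, off=4): starts [24] → cuts [28]

Pooled cuts: [10, 28, 35, 48]

Fragment lengths:
  10→28: 18 bp
  28→35: 7 bp
  35→48: 13 bp
  48→10 (wrap): 53-48+10 = 15 bp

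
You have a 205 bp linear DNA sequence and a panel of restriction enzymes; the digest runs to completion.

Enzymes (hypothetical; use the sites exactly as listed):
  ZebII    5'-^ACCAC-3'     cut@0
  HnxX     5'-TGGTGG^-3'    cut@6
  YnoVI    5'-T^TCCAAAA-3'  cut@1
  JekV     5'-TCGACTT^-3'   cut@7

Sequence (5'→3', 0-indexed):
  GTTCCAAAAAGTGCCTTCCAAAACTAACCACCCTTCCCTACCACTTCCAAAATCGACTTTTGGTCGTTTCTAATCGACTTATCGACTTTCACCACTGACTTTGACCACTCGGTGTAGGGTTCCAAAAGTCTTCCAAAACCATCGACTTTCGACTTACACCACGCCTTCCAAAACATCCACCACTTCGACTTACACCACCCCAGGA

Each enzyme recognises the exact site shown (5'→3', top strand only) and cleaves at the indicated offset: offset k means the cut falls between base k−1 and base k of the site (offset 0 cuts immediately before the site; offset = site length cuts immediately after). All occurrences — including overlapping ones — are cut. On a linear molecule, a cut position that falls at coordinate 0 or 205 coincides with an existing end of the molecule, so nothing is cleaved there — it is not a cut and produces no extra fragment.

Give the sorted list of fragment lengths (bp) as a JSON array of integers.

Site scan:
  ZebII (ACCAC, off=0): starts [26, 39, 90, 103, 157, 178, 193] → cuts [26, 39, 90, 103, 157, 178, 193]
  HnxX (TGGTGG, off=6): no sites
  YnoVI (TTCCAAAA, off=1): starts [1, 15, 44, 119, 130, 165] → cuts [2, 16, 45, 120, 131, 166]
  JekV (TCGACTT, off=7): starts [52, 73, 81, 141, 148, 184] → cuts [59, 80, 88, 148, 155, 191]

All cut coordinates (distinct, sorted): [2, 16, 26, 39, 45, 59, 80, 88, 90, 103, 120, 131, 148, 155, 157, 166, 178, 191, 193]

Fragment lengths:
  [0,2): 2 bp
  [2,16): 14 bp
  [16,26): 10 bp
  [26,39): 13 bp
  [39,45): 6 bp
  [45,59): 14 bp
  [59,80): 21 bp
  [80,88): 8 bp
  [88,90): 2 bp
  [90,103): 13 bp
  [103,120): 17 bp
  [120,131): 11 bp
  [131,148): 17 bp
  [148,155): 7 bp
  [155,157): 2 bp
  [157,166): 9 bp
  [166,178): 12 bp
  [178,191): 13 bp
  [191,193): 2 bp
  [193,205): 12 bp

[2,2,2,2,6,7,8,9,10,11,12,12,13,13,13,14,14,17,17,21]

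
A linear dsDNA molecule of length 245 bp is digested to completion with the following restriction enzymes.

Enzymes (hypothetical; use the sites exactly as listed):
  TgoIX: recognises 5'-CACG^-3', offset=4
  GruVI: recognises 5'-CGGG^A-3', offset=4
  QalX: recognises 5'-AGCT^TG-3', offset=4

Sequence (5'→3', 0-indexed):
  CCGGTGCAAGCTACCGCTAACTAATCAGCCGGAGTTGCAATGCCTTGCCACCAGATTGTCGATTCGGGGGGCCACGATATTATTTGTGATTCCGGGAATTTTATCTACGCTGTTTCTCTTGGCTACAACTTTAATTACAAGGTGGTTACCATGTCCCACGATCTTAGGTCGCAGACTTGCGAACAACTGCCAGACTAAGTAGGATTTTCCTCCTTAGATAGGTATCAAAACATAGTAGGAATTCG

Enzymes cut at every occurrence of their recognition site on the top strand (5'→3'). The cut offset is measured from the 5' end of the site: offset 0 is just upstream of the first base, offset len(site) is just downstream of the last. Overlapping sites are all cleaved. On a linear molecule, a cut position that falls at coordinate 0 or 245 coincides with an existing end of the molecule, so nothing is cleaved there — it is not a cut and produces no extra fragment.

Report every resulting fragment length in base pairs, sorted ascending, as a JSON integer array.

[20,64,76,85]

Per-enzyme occurrences:
  TgoIX CACG/4: at [72, 156] ⇒ [76, 160]
  GruVI CGGGA/4: at [92] ⇒ [96]
  QalX (AGCTTG, off=4): no sites

Pooled cuts: [76, 96, 160]

Fragments:
  [0,76): 76 bp
  [76,96): 20 bp
  [96,160): 64 bp
  [160,245): 85 bp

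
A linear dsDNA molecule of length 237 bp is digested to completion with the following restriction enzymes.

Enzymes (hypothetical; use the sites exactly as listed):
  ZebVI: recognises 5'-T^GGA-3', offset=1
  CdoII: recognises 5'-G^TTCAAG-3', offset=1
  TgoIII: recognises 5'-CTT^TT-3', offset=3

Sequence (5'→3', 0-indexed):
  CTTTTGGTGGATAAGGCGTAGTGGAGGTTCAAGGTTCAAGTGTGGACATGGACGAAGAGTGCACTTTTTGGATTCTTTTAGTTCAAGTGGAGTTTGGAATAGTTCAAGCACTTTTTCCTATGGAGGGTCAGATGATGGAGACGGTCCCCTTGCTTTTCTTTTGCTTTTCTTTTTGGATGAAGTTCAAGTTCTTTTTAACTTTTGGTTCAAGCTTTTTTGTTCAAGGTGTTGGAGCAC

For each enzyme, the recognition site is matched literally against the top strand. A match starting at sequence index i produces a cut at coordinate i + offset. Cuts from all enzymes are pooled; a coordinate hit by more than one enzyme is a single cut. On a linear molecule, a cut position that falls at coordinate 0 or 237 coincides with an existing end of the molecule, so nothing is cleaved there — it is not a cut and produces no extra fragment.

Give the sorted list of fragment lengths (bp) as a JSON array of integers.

[3,3,3,4,4,5,5,5,5,5,6,6,7,7,7,7,7,8,8,8,8,9,9,11,11,11,14,15,17,19]

Per-enzyme occurrences:
  ZebVI (TGGA, off=1): starts [7, 21, 42, 48, 68, 87, 94, 120, 135, 173, 229] → cuts [8, 22, 43, 49, 69, 88, 95, 121, 136, 174, 230]
  CdoII (GTTCAAG, off=1): starts [26, 33, 80, 101, 181, 204, 218] → cuts [27, 34, 81, 102, 182, 205, 219]
  TgoIII (CTTTT, off=3): starts [0, 63, 74, 110, 152, 157, 163, 168, 190, 198, 211] → cuts [3, 66, 77, 113, 155, 160, 166, 171, 193, 201, 214]

All cut coordinates (distinct, sorted): [3, 8, 22, 27, 34, 43, 49, 66, 69, 77, 81, 88, 95, 102, 113, 121, 136, 155, 160, 166, 171, 174, 182, 193, 201, 205, 214, 219, 230]

Fragment lengths:
  [0,3): 3 bp
  [3,8): 5 bp
  [8,22): 14 bp
  [22,27): 5 bp
  [27,34): 7 bp
  [34,43): 9 bp
  [43,49): 6 bp
  [49,66): 17 bp
  [66,69): 3 bp
  [69,77): 8 bp
  [77,81): 4 bp
  [81,88): 7 bp
  [88,95): 7 bp
  [95,102): 7 bp
  [102,113): 11 bp
  [113,121): 8 bp
  [121,136): 15 bp
  [136,155): 19 bp
  [155,160): 5 bp
  [160,166): 6 bp
  [166,171): 5 bp
  [171,174): 3 bp
  [174,182): 8 bp
  [182,193): 11 bp
  [193,201): 8 bp
  [201,205): 4 bp
  [205,214): 9 bp
  [214,219): 5 bp
  [219,230): 11 bp
  [230,237): 7 bp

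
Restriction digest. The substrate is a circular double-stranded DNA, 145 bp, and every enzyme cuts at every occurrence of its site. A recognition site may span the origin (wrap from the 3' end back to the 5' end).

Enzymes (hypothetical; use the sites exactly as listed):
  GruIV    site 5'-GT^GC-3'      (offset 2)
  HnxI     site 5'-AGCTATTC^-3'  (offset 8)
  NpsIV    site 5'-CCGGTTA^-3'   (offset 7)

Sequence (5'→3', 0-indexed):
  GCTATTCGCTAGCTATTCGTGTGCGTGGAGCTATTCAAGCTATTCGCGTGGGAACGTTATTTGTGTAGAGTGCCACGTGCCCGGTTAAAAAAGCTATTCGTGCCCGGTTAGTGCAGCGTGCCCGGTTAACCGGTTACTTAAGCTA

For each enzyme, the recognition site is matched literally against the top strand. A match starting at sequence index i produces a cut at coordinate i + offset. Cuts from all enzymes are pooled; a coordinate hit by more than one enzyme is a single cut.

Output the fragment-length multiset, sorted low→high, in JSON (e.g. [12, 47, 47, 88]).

Scan for sites:
  GruIV GTGC/2: at [20, 69, 76, 99, 110, 117] ⇒ [22, 71, 78, 101, 112, 119]
  HnxI AGCTATTC/8: at [10, 28, 37, 91, 144] ⇒ [7, 18, 36, 45, 99]
  NpsIV CCGGTTA/7: at [80, 103, 121, 129] ⇒ [87, 110, 128, 136]

Pooled cuts: [7, 18, 22, 36, 45, 71, 78, 87, 99, 101, 110, 112, 119, 128, 136]

Fragment lengths:
  7→18: 11 bp
  18→22: 4 bp
  22→36: 14 bp
  36→45: 9 bp
  45→71: 26 bp
  71→78: 7 bp
  78→87: 9 bp
  87→99: 12 bp
  99→101: 2 bp
  101→110: 9 bp
  110→112: 2 bp
  112→119: 7 bp
  119→128: 9 bp
  128→136: 8 bp
  136→7 (wrap): 145-136+7 = 16 bp

[2,2,4,7,7,8,9,9,9,9,11,12,14,16,26]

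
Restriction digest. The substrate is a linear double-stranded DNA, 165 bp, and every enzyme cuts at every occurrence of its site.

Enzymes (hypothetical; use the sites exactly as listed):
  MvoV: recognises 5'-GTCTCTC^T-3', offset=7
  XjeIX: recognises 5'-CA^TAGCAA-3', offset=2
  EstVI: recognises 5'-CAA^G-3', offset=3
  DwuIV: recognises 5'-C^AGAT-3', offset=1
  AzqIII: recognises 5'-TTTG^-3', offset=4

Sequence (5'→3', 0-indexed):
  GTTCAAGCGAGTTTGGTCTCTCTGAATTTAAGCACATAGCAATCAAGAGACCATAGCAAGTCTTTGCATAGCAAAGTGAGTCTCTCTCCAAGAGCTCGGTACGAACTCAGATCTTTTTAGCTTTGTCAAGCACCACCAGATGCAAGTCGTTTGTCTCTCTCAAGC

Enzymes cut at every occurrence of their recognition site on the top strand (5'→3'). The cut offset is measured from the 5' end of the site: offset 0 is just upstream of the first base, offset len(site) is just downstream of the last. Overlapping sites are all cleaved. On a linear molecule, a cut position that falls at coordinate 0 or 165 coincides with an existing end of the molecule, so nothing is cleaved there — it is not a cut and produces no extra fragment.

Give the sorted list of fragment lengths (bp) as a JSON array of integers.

Site scan:
  MvoV (GTCTCTCT, off=7): starts [15, 79, 152] → cuts [22, 86, 159]
  XjeIX (CATAGCAA, off=2): starts [34, 51, 66] → cuts [36, 53, 68]
  EstVI (CAAG, off=3): starts [3, 43, 56, 88, 126, 142, 160] → cuts [6, 46, 59, 91, 129, 145, 163]
  DwuIV (CAGAT, off=1): starts [107, 136] → cuts [108, 137]
  AzqIII (TTTG, off=4): starts [11, 62, 121, 149] → cuts [15, 66, 125, 153]

All cut coordinates (distinct, sorted): [6, 15, 22, 36, 46, 53, 59, 66, 68, 86, 91, 108, 125, 129, 137, 145, 153, 159, 163]

Fragments:
  [0,6): 6 bp
  [6,15): 9 bp
  [15,22): 7 bp
  [22,36): 14 bp
  [36,46): 10 bp
  [46,53): 7 bp
  [53,59): 6 bp
  [59,66): 7 bp
  [66,68): 2 bp
  [68,86): 18 bp
  [86,91): 5 bp
  [91,108): 17 bp
  [108,125): 17 bp
  [125,129): 4 bp
  [129,137): 8 bp
  [137,145): 8 bp
  [145,153): 8 bp
  [153,159): 6 bp
  [159,163): 4 bp
  [163,165): 2 bp

[2,2,4,4,5,6,6,6,7,7,7,8,8,8,9,10,14,17,17,18]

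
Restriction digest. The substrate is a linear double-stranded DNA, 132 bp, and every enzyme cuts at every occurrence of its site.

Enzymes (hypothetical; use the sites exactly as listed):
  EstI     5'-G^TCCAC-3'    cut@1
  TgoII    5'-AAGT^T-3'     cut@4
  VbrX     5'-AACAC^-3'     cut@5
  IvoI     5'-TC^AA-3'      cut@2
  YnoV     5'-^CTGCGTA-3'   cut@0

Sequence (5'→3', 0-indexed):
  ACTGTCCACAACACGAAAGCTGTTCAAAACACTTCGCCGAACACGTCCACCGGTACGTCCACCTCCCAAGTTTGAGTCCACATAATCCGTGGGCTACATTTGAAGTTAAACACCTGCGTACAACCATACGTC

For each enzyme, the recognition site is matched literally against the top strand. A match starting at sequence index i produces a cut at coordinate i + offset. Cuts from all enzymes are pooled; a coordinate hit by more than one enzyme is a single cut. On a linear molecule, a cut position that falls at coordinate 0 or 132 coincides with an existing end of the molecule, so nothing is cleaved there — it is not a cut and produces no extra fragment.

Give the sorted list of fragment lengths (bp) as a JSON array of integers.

Scan for sites:
  EstI (GTCCAC, off=1): starts [3, 44, 56, 75] → cuts [4, 45, 57, 76]
  TgoII (AAGTT, off=4): starts [67, 102] → cuts [71, 106]
  VbrX (AACAC, off=5): starts [9, 27, 39, 108] → cuts [14, 32, 44, 113]
  IvoI (TCAA, off=2): starts [23] → cuts [25]
  YnoV (CTGCGTA, off=0): starts [113] → cuts [113]

Pooled cuts: [4, 14, 25, 32, 44, 45, 57, 71, 76, 106, 113]

Fragments:
  [0,4): 4 bp
  [4,14): 10 bp
  [14,25): 11 bp
  [25,32): 7 bp
  [32,44): 12 bp
  [44,45): 1 bp
  [45,57): 12 bp
  [57,71): 14 bp
  [71,76): 5 bp
  [76,106): 30 bp
  [106,113): 7 bp
  [113,132): 19 bp

[1,4,5,7,7,10,11,12,12,14,19,30]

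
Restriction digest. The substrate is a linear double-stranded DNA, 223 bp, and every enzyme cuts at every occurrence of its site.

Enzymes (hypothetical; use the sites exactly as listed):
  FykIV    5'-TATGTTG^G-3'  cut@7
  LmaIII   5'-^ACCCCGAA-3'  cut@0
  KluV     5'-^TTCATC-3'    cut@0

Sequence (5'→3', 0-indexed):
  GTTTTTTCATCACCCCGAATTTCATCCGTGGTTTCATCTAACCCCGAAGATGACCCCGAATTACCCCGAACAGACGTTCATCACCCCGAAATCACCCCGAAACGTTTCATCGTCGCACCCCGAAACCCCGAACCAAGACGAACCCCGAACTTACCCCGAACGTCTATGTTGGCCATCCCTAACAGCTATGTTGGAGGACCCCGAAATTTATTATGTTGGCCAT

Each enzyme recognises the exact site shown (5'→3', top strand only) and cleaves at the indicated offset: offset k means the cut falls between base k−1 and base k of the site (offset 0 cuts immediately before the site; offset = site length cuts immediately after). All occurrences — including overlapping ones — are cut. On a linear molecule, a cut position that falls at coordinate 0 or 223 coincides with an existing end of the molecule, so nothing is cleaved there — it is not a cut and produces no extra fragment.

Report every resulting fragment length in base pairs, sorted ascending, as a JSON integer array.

Site scan:
  FykIV (TATGTTGG, off=7): starts [164, 186, 211] → cuts [171, 193, 218]
  LmaIII (ACCCCGAA, off=0): starts [11, 40, 52, 62, 82, 93, 116, 124, 141, 152, 197] → cuts [11, 40, 52, 62, 82, 93, 116, 124, 141, 152, 197]
  KluV (TTCATC, off=0): starts [5, 20, 32, 76, 105] → cuts [5, 20, 32, 76, 105]

Pooled cuts: [5, 11, 20, 32, 40, 52, 62, 76, 82, 93, 105, 116, 124, 141, 152, 171, 193, 197, 218]

Fragments:
  [0,5): 5 bp
  [5,11): 6 bp
  [11,20): 9 bp
  [20,32): 12 bp
  [32,40): 8 bp
  [40,52): 12 bp
  [52,62): 10 bp
  [62,76): 14 bp
  [76,82): 6 bp
  [82,93): 11 bp
  [93,105): 12 bp
  [105,116): 11 bp
  [116,124): 8 bp
  [124,141): 17 bp
  [141,152): 11 bp
  [152,171): 19 bp
  [171,193): 22 bp
  [193,197): 4 bp
  [197,218): 21 bp
  [218,223): 5 bp

[4,5,5,6,6,8,8,9,10,11,11,11,12,12,12,14,17,19,21,22]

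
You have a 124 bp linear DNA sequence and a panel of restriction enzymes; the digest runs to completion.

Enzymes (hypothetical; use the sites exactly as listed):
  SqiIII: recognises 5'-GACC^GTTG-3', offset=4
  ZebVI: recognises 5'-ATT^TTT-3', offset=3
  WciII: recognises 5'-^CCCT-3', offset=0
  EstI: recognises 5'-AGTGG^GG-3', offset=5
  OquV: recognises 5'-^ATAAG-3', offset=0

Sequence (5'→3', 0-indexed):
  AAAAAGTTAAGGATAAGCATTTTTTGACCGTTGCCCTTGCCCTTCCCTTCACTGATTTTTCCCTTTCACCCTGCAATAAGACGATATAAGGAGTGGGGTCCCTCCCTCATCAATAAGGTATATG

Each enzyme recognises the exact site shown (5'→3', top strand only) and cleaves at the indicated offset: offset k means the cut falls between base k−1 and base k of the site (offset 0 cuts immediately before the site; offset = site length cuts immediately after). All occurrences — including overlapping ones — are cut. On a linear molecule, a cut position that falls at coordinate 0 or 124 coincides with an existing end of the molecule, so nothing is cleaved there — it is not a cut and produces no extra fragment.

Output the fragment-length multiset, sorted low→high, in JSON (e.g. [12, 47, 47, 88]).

[3,3,4,4,5,6,7,8,8,9,9,10,11,12,12,13]

Site scan:
  SqiIII GACCGTTG/4: at [25] ⇒ [29]
  ZebVI ATTTTT/3: at [18, 54] ⇒ [21, 57]
  WciII CCCT/0: at [33, 39, 44, 60, 68, 99, 103] ⇒ [33, 39, 44, 60, 68, 99, 103]
  EstI AGTGGGG/5: at [91] ⇒ [96]
  OquV ATAAG/0: at [12, 75, 85, 112] ⇒ [12, 75, 85, 112]

Pooled cuts: [12, 21, 29, 33, 39, 44, 57, 60, 68, 75, 85, 96, 99, 103, 112]

Fragment lengths:
  [0,12): 12 bp
  [12,21): 9 bp
  [21,29): 8 bp
  [29,33): 4 bp
  [33,39): 6 bp
  [39,44): 5 bp
  [44,57): 13 bp
  [57,60): 3 bp
  [60,68): 8 bp
  [68,75): 7 bp
  [75,85): 10 bp
  [85,96): 11 bp
  [96,99): 3 bp
  [99,103): 4 bp
  [103,112): 9 bp
  [112,124): 12 bp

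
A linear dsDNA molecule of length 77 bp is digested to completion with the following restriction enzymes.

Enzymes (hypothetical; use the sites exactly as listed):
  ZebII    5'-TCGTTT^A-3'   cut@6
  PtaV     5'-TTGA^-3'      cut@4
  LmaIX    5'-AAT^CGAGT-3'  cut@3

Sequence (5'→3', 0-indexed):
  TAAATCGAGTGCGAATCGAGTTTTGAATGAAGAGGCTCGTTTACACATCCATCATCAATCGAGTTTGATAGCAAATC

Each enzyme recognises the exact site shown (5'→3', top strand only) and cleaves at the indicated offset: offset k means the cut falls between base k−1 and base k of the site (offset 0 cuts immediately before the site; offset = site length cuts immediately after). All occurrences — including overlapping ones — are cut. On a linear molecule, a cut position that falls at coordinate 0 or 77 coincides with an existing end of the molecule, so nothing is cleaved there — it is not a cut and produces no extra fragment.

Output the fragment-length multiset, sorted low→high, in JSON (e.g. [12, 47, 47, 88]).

[5,9,9,10,11,16,17]

Per-enzyme occurrences:
  ZebII (TCGTTTA, off=6): starts [36] → cuts [42]
  PtaV (TTGA, off=4): starts [22, 64] → cuts [26, 68]
  LmaIX (AATCGAGT, off=3): starts [2, 13, 56] → cuts [5, 16, 59]

Pooled cuts: [5, 16, 26, 42, 59, 68]

Fragment lengths:
  [0,5): 5 bp
  [5,16): 11 bp
  [16,26): 10 bp
  [26,42): 16 bp
  [42,59): 17 bp
  [59,68): 9 bp
  [68,77): 9 bp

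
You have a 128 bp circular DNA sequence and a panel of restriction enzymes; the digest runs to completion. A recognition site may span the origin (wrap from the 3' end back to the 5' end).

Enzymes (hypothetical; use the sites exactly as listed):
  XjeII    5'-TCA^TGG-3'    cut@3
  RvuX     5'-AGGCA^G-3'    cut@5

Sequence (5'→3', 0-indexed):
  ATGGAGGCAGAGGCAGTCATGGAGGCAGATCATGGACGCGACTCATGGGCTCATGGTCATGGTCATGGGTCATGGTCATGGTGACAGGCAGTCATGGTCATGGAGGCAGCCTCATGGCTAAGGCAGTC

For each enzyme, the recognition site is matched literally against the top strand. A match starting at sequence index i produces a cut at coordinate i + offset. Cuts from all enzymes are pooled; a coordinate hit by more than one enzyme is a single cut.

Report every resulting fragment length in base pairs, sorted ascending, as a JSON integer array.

[4,4,4,5,6,6,6,6,6,6,7,8,8,8,8,11,12,13]

Site scan:
  XjeII (TCATGG, off=3): starts [16, 29, 42, 50, 56, 62, 69, 75, 91, 97, 111, 126] → cuts [1, 19, 32, 45, 53, 59, 65, 72, 78, 94, 100, 114]
  RvuX (AGGCAG, off=5): starts [4, 10, 22, 85, 103, 120] → cuts [9, 15, 27, 90, 108, 125]

All cut coordinates (distinct, sorted): [1, 9, 15, 19, 27, 32, 45, 53, 59, 65, 72, 78, 90, 94, 100, 108, 114, 125]

Fragment lengths:
  1→9: 8 bp
  9→15: 6 bp
  15→19: 4 bp
  19→27: 8 bp
  27→32: 5 bp
  32→45: 13 bp
  45→53: 8 bp
  53→59: 6 bp
  59→65: 6 bp
  65→72: 7 bp
  72→78: 6 bp
  78→90: 12 bp
  90→94: 4 bp
  94→100: 6 bp
  100→108: 8 bp
  108→114: 6 bp
  114→125: 11 bp
  125→1 (wrap): 128-125+1 = 4 bp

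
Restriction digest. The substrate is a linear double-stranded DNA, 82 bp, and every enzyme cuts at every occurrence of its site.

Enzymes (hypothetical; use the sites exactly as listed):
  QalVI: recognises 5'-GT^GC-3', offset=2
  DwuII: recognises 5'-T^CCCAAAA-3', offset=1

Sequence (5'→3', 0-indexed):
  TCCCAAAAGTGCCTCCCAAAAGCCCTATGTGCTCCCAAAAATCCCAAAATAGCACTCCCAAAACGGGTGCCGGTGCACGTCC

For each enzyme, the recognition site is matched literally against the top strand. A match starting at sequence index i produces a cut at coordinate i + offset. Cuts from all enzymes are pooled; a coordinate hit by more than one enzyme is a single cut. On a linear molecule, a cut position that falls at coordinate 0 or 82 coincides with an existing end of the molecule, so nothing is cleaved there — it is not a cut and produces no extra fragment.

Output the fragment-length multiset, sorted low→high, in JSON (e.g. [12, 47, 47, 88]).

Per-enzyme occurrences:
  QalVI GTGC/2: at [8, 28, 66, 72] ⇒ [10, 30, 68, 74]
  DwuII TCCCAAAA/1: at [0, 13, 32, 41, 55] ⇒ [1, 14, 33, 42, 56]

All cut coordinates (distinct, sorted): [1, 10, 14, 30, 33, 42, 56, 68, 74]

Fragments:
  [0,1): 1 bp
  [1,10): 9 bp
  [10,14): 4 bp
  [14,30): 16 bp
  [30,33): 3 bp
  [33,42): 9 bp
  [42,56): 14 bp
  [56,68): 12 bp
  [68,74): 6 bp
  [74,82): 8 bp

[1,3,4,6,8,9,9,12,14,16]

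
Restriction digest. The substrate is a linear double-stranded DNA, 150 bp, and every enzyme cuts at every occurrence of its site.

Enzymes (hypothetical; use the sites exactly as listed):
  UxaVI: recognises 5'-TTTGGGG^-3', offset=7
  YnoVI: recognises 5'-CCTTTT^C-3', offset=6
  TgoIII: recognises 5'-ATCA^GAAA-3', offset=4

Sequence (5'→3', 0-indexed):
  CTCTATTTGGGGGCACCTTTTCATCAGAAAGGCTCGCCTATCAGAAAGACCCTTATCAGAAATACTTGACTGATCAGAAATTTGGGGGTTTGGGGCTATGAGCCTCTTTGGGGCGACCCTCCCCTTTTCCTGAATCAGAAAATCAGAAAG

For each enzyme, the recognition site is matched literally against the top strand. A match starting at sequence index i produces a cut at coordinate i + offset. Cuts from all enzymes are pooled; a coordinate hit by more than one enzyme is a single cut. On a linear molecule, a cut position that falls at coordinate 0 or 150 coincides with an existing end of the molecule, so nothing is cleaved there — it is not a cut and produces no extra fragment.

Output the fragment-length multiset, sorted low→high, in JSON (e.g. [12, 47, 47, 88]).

[5,5,8,8,9,9,11,12,15,15,17,18,18]

Site scan:
  UxaVI TTTGGGG/7: at [5, 80, 88, 106] ⇒ [12, 87, 95, 113]
  YnoVI CCTTTTC/6: at [15, 122] ⇒ [21, 128]
  TgoIII ATCAGAAA/4: at [22, 39, 54, 72, 133, 141] ⇒ [26, 43, 58, 76, 137, 145]

Pooled cuts: [12, 21, 26, 43, 58, 76, 87, 95, 113, 128, 137, 145]

Fragment lengths:
  [0,12): 12 bp
  [12,21): 9 bp
  [21,26): 5 bp
  [26,43): 17 bp
  [43,58): 15 bp
  [58,76): 18 bp
  [76,87): 11 bp
  [87,95): 8 bp
  [95,113): 18 bp
  [113,128): 15 bp
  [128,137): 9 bp
  [137,145): 8 bp
  [145,150): 5 bp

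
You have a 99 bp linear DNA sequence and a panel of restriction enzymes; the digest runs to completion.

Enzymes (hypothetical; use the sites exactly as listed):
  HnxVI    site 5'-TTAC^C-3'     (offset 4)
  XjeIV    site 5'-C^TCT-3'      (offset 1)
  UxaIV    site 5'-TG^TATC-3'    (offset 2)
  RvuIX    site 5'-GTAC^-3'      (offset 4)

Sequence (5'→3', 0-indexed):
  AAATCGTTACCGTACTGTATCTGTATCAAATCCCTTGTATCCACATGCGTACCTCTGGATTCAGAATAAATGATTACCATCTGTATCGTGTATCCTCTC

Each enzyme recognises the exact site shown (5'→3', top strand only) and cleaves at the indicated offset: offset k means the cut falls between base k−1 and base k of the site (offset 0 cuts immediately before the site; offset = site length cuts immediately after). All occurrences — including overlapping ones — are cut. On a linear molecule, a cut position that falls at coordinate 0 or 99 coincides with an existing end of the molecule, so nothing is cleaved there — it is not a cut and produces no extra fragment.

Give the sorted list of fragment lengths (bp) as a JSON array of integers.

Scan for sites:
  HnxVI (TTACC, off=4): starts [6, 73] → cuts [10, 77]
  XjeIV (CTCT, off=1): starts [52, 94] → cuts [53, 95]
  UxaIV (TGTATC, off=2): starts [15, 21, 35, 81, 88] → cuts [17, 23, 37, 83, 90]
  RvuIX (GTAC, off=4): starts [11, 48] → cuts [15, 52]

Pooled cuts: [10, 15, 17, 23, 37, 52, 53, 77, 83, 90, 95]

Fragments:
  [0,10): 10 bp
  [10,15): 5 bp
  [15,17): 2 bp
  [17,23): 6 bp
  [23,37): 14 bp
  [37,52): 15 bp
  [52,53): 1 bp
  [53,77): 24 bp
  [77,83): 6 bp
  [83,90): 7 bp
  [90,95): 5 bp
  [95,99): 4 bp

[1,2,4,5,5,6,6,7,10,14,15,24]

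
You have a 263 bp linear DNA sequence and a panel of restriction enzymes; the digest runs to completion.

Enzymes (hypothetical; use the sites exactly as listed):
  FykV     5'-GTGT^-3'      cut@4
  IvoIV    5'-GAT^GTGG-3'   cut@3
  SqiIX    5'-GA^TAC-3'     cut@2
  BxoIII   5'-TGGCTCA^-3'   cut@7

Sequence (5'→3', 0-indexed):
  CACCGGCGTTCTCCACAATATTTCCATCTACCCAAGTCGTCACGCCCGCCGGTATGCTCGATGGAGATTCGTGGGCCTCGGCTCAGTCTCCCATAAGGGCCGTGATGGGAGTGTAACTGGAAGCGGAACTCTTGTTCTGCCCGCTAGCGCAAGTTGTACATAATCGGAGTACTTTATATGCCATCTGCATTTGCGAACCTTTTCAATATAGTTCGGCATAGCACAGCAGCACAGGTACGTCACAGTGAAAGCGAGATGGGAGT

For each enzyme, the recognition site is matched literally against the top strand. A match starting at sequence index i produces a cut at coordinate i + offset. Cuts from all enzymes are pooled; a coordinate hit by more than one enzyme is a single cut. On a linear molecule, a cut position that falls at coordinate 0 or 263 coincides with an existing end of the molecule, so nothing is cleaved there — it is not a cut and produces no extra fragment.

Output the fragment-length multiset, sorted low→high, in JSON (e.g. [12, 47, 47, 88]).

[114,149]

Scan for sites:
  FykV GTGT/4: at [110] ⇒ [114]
  IvoIV (GATGTGG, off=3): no sites
  SqiIX (GATAC, off=2): no sites
  BxoIII (TGGCTCA, off=7): no sites

All cut coordinates (distinct, sorted): [114]

Fragments:
  [0,114): 114 bp
  [114,263): 149 bp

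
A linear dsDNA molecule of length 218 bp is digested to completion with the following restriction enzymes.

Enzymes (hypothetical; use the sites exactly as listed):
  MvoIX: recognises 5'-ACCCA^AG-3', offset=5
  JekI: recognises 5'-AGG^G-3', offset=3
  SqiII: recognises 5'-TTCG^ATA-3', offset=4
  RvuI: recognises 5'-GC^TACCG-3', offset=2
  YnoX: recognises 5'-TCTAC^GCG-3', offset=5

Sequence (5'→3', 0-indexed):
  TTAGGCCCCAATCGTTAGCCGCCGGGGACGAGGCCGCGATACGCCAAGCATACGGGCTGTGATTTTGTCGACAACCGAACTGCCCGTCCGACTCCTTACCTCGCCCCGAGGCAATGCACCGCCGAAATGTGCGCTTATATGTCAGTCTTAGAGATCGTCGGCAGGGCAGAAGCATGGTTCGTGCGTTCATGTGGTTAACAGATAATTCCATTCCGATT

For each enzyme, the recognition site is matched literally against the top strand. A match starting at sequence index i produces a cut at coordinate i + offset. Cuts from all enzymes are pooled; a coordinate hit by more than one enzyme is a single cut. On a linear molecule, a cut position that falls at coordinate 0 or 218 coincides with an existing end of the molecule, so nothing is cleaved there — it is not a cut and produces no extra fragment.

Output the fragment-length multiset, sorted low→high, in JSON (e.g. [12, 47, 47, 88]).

[53,165]

Site scan:
  MvoIX (ACCCAAG, off=5): no sites
  JekI (AGGG, off=3): starts [162] → cuts [165]
  SqiII (TTCGATA, off=4): no sites
  RvuI (GCTACCG, off=2): no sites
  YnoX (TCTACGCG, off=5): no sites

Pooled cuts: [165]

Fragments:
  [0,165): 165 bp
  [165,218): 53 bp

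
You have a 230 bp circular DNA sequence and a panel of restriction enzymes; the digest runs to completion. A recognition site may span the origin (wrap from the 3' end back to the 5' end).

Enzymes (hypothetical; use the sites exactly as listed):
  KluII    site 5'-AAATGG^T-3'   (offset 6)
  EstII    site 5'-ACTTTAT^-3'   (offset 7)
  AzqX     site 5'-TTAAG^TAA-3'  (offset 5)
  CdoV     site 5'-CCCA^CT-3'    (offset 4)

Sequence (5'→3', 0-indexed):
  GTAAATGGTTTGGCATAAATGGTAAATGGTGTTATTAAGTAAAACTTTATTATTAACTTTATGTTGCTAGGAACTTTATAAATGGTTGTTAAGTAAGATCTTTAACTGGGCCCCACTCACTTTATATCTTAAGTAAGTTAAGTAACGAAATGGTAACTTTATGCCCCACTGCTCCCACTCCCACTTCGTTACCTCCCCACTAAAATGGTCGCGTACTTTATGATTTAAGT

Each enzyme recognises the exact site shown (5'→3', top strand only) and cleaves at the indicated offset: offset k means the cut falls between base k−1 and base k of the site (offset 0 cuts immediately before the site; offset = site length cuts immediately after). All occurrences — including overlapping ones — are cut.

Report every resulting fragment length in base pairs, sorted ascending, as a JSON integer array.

[6,6,6,7,8,8,9,9,9,9,10,10,11,11,12,13,14,16,17,17,22]

Per-enzyme occurrences:
  KluII (AAATGGT, off=6): starts [2, 16, 23, 79, 147, 202] → cuts [8, 22, 29, 85, 153, 208]
  EstII (ACTTTAT, off=7): starts [43, 55, 72, 118, 155, 214] → cuts [50, 62, 79, 125, 162, 221]
  AzqX (TTAAGTAA, off=5): starts [34, 88, 128, 137] → cuts [39, 93, 133, 142]
  CdoV (CCCACT, off=4): starts [111, 164, 173, 179, 195] → cuts [115, 168, 177, 183, 199]

All cut coordinates (distinct, sorted): [8, 22, 29, 39, 50, 62, 79, 85, 93, 115, 125, 133, 142, 153, 162, 168, 177, 183, 199, 208, 221]

Fragment lengths:
  8→22: 14 bp
  22→29: 7 bp
  29→39: 10 bp
  39→50: 11 bp
  50→62: 12 bp
  62→79: 17 bp
  79→85: 6 bp
  85→93: 8 bp
  93→115: 22 bp
  115→125: 10 bp
  125→133: 8 bp
  133→142: 9 bp
  142→153: 11 bp
  153→162: 9 bp
  162→168: 6 bp
  168→177: 9 bp
  177→183: 6 bp
  183→199: 16 bp
  199→208: 9 bp
  208→221: 13 bp
  221→8 (wrap): 230-221+8 = 17 bp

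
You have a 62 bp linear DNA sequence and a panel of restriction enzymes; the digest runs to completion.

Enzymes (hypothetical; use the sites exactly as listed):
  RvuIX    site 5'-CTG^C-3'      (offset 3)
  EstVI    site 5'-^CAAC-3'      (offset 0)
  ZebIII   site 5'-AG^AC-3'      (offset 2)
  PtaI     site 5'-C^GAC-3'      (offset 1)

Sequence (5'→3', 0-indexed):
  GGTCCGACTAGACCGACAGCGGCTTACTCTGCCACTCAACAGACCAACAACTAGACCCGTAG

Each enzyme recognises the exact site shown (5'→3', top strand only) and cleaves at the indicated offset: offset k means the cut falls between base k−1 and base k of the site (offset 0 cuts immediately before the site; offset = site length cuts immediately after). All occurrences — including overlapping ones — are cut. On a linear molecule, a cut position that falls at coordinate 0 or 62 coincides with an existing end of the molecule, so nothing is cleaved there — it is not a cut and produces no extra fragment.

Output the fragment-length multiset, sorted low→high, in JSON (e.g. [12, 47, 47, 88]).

[2,3,3,5,5,6,6,7,8,17]

Site scan:
  RvuIX CTGC/3: at [28] ⇒ [31]
  EstVI CAAC/0: at [36, 44, 47] ⇒ [36, 44, 47]
  ZebIII AGAC/2: at [9, 40, 52] ⇒ [11, 42, 54]
  PtaI CGAC/1: at [4, 13] ⇒ [5, 14]

All cut coordinates (distinct, sorted): [5, 11, 14, 31, 36, 42, 44, 47, 54]

Fragment lengths:
  [0,5): 5 bp
  [5,11): 6 bp
  [11,14): 3 bp
  [14,31): 17 bp
  [31,36): 5 bp
  [36,42): 6 bp
  [42,44): 2 bp
  [44,47): 3 bp
  [47,54): 7 bp
  [54,62): 8 bp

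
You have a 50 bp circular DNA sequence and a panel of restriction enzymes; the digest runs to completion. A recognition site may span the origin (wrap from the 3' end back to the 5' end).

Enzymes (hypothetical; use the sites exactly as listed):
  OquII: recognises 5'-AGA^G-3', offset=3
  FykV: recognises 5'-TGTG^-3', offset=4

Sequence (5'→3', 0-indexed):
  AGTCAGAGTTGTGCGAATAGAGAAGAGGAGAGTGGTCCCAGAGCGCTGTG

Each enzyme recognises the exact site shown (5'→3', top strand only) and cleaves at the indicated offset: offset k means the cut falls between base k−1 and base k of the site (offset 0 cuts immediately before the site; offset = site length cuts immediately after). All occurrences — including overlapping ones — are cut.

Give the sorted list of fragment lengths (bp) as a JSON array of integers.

Per-enzyme occurrences:
  OquII (AGAG, off=3): starts [4, 18, 23, 28, 39] → cuts [7, 21, 26, 31, 42]
  FykV (TGTG, off=4): starts [9, 46] → cuts [0, 13]

All cut coordinates (distinct, sorted): [0, 7, 13, 21, 26, 31, 42]

Fragment lengths:
  0→7: 7 bp
  7→13: 6 bp
  13→21: 8 bp
  21→26: 5 bp
  26→31: 5 bp
  31→42: 11 bp
  42→0 (wrap): 50-42+0 = 8 bp

[5,5,6,7,8,8,11]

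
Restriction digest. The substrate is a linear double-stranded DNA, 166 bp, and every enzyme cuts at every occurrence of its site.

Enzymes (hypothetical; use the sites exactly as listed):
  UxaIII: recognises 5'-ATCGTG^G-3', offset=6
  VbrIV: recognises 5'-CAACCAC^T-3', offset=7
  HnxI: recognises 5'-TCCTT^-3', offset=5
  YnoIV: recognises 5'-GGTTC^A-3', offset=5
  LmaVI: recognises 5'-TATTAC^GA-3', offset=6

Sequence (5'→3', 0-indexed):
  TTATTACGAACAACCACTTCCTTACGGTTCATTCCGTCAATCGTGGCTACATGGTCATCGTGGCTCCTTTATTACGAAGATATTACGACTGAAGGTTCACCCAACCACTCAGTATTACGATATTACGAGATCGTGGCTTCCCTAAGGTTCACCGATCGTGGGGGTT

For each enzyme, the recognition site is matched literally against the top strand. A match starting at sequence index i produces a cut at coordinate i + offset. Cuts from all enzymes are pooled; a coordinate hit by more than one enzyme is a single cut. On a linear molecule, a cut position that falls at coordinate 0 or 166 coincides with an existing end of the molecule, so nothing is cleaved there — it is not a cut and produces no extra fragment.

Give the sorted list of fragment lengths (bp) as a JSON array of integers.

[6,6,6,7,7,7,8,9,10,10,10,10,11,12,15,15,17]

Scan for sites:
  UxaIII ATCGTGG/6: at [39, 56, 129, 154] ⇒ [45, 62, 135, 160]
  VbrIV CAACCACT/7: at [10, 101] ⇒ [17, 108]
  HnxI TCCTT/5: at [18, 64] ⇒ [23, 69]
  YnoIV GGTTCA/5: at [25, 93, 145] ⇒ [30, 98, 150]
  LmaVI TATTACGA/6: at [1, 69, 80, 112, 120] ⇒ [7, 75, 86, 118, 126]

Pooled cuts: [7, 17, 23, 30, 45, 62, 69, 75, 86, 98, 108, 118, 126, 135, 150, 160]

Fragments:
  [0,7): 7 bp
  [7,17): 10 bp
  [17,23): 6 bp
  [23,30): 7 bp
  [30,45): 15 bp
  [45,62): 17 bp
  [62,69): 7 bp
  [69,75): 6 bp
  [75,86): 11 bp
  [86,98): 12 bp
  [98,108): 10 bp
  [108,118): 10 bp
  [118,126): 8 bp
  [126,135): 9 bp
  [135,150): 15 bp
  [150,160): 10 bp
  [160,166): 6 bp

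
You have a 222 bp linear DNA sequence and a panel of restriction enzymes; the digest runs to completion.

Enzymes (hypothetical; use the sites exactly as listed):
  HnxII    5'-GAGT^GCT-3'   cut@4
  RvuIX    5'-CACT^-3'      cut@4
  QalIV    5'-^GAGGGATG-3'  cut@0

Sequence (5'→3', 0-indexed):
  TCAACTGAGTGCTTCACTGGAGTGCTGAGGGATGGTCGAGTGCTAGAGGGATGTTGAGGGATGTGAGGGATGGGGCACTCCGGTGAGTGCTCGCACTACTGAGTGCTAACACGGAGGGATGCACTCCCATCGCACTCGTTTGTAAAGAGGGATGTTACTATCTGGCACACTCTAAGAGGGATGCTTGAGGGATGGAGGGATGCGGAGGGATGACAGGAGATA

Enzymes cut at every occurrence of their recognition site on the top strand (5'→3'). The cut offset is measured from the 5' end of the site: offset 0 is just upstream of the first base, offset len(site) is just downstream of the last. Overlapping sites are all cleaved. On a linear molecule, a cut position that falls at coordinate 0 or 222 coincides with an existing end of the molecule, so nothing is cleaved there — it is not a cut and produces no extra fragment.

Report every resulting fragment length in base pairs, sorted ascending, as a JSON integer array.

[3,4,4,5,7,8,8,9,9,9,9,10,10,10,10,11,11,12,15,15,18,25]

Scan for sites:
  HnxII GAGTGCT/4: at [6, 19, 37, 84, 100] ⇒ [10, 23, 41, 88, 104]
  RvuIX CACT/4: at [14, 75, 93, 121, 132, 167] ⇒ [18, 79, 97, 125, 136, 171]
  QalIV GAGGGATG/0: at [26, 45, 55, 64, 113, 146, 175, 186, 194, 204] ⇒ [26, 45, 55, 64, 113, 146, 175, 186, 194, 204]

All cut coordinates (distinct, sorted): [10, 18, 23, 26, 41, 45, 55, 64, 79, 88, 97, 104, 113, 125, 136, 146, 171, 175, 186, 194, 204]

Fragment lengths:
  [0,10): 10 bp
  [10,18): 8 bp
  [18,23): 5 bp
  [23,26): 3 bp
  [26,41): 15 bp
  [41,45): 4 bp
  [45,55): 10 bp
  [55,64): 9 bp
  [64,79): 15 bp
  [79,88): 9 bp
  [88,97): 9 bp
  [97,104): 7 bp
  [104,113): 9 bp
  [113,125): 12 bp
  [125,136): 11 bp
  [136,146): 10 bp
  [146,171): 25 bp
  [171,175): 4 bp
  [175,186): 11 bp
  [186,194): 8 bp
  [194,204): 10 bp
  [204,222): 18 bp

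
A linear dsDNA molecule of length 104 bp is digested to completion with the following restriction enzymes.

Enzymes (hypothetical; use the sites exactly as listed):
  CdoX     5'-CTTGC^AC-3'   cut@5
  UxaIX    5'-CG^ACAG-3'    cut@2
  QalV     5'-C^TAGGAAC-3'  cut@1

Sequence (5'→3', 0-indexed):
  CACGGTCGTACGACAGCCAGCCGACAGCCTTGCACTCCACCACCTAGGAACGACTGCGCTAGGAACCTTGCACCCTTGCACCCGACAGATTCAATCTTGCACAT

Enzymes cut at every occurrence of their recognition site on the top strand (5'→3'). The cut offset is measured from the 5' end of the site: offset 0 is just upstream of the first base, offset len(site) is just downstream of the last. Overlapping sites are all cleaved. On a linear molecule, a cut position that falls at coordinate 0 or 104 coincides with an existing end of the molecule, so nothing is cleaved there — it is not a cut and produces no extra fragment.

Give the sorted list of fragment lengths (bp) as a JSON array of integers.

[4,5,8,10,11,11,12,12,15,16]

Scan for sites:
  CdoX (CTTGCAC, off=5): starts [28, 66, 74, 95] → cuts [33, 71, 79, 100]
  UxaIX (CGACAG, off=2): starts [10, 21, 82] → cuts [12, 23, 84]
  QalV (CTAGGAAC, off=1): starts [43, 58] → cuts [44, 59]

All cut coordinates (distinct, sorted): [12, 23, 33, 44, 59, 71, 79, 84, 100]

Fragment lengths:
  [0,12): 12 bp
  [12,23): 11 bp
  [23,33): 10 bp
  [33,44): 11 bp
  [44,59): 15 bp
  [59,71): 12 bp
  [71,79): 8 bp
  [79,84): 5 bp
  [84,100): 16 bp
  [100,104): 4 bp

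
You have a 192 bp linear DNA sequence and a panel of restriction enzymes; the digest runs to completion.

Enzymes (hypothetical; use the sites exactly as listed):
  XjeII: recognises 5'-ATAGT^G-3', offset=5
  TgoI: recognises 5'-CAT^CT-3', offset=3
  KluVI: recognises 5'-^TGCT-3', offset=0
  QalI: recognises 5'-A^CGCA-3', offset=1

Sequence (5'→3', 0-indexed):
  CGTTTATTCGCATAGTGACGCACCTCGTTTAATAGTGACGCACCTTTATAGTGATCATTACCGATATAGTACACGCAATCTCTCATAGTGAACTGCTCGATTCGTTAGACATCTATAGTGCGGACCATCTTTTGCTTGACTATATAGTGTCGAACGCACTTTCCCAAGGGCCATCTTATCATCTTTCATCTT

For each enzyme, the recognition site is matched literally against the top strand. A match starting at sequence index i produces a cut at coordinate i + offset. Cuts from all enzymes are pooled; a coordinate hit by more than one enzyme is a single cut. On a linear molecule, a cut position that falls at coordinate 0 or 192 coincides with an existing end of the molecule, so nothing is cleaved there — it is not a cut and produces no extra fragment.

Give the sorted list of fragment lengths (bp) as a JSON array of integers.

[2,2,3,4,4,6,7,7,8,9,14,16,16,16,18,19,20,21]

Scan for sites:
  XjeII (ATAGTG, off=5): starts [11, 31, 47, 84, 114, 143] → cuts [16, 36, 52, 89, 119, 148]
  TgoI (CATCT, off=3): starts [109, 125, 171, 179, 186] → cuts [112, 128, 174, 182, 189]
  KluVI (TGCT, off=0): starts [93, 132] → cuts [93, 132]
  QalI (ACGCA, off=1): starts [17, 37, 72, 153] → cuts [18, 38, 73, 154]

Pooled cuts: [16, 18, 36, 38, 52, 73, 89, 93, 112, 119, 128, 132, 148, 154, 174, 182, 189]

Fragment lengths:
  [0,16): 16 bp
  [16,18): 2 bp
  [18,36): 18 bp
  [36,38): 2 bp
  [38,52): 14 bp
  [52,73): 21 bp
  [73,89): 16 bp
  [89,93): 4 bp
  [93,112): 19 bp
  [112,119): 7 bp
  [119,128): 9 bp
  [128,132): 4 bp
  [132,148): 16 bp
  [148,154): 6 bp
  [154,174): 20 bp
  [174,182): 8 bp
  [182,189): 7 bp
  [189,192): 3 bp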